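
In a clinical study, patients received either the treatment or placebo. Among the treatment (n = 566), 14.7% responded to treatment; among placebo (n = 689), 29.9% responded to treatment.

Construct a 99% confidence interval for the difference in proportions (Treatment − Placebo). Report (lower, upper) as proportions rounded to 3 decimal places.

SE₁ = √(p̂₁(1−p̂₁)/n₁) = √(0.1470·0.8530/566) = 0.01488; SE₂ = √(0.2990·0.7010/689) = 0.01744.
Independent samples: SE of the difference = √(SE₁² + SE₂²) = √(0.0002214144 + 0.0003041536) = 0.02293.
z* for 99% confidence is 2.576, so the margin of error is 2.576 × 0.02293 = 0.05907.
Point estimate p̂₁ − p̂₂ = 0.1470 − 0.2990 = -0.1520.
-0.1520 ± 0.05907 → (-0.211, -0.093).

(-0.211, -0.093)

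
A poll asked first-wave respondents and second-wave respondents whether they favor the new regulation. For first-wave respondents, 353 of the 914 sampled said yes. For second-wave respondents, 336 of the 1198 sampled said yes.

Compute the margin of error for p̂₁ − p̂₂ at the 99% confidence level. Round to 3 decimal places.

First, p̂₁ = 353/914 = 0.3862; p̂₂ = 336/1198 = 0.2805.
The two standard errors are √(0.3862×0.6138/914) = 0.01610 and √(0.2805×0.7195/1198) = 0.01298.
Because the samples are independent, SE_diff = √(0.01610² + 0.01298²) = 0.02068.
Using z* = 2.576 for 99%, ME = 2.576 × 0.02068 = 0.05327.

0.053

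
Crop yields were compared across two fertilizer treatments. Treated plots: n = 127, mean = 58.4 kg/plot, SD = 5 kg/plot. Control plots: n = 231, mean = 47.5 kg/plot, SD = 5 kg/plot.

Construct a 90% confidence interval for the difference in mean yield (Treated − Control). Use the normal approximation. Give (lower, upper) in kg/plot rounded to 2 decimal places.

Per-group SEs: s₁/√n₁ = 5/√127 = 0.4437, s₂/√n₂ = 5/√231 = 0.3290.
Unpooled SE of the difference: √(0.19686969 + 0.108241) = 0.5524.
Margin of error = z* · SE = 1.645 × 0.5524 = 0.9087.
x̄₁ − x̄₂ = 58.4 − 47.5 = 10.9000.
CI: 10.9000 ± 0.9087 = (9.99, 11.81).

(9.99, 11.81)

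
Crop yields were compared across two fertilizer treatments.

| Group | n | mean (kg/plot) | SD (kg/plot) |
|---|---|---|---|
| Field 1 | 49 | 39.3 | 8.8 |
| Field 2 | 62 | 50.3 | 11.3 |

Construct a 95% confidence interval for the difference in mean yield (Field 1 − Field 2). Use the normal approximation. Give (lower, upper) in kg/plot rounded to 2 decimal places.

SE₁ = s₁/√n₁ = 8.8/√49 = 1.2571; SE₂ = 11.3/√62 = 1.4351.
Independent samples, unequal variances: SE_diff = √(SE₁² + SE₂²) = √(1.58030041 + 2.05951201) = 1.9078.
z* = 1.960, so margin of error = 1.960 × 1.9078 = 3.7393.
Difference in means = 39.3 − 50.3 = -11.0000.
-11.0000 ± 3.7393 → (-14.74, -7.26).

(-14.74, -7.26)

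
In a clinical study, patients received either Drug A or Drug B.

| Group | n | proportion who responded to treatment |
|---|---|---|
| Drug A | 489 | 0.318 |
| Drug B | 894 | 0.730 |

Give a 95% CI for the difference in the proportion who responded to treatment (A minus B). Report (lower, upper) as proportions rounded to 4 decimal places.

(-0.4625, -0.3615)

SE₁ = √(p̂₁(1−p̂₁)/n₁) = √(0.3180·0.6820/489) = 0.02106; SE₂ = √(0.7300·0.2700/894) = 0.01485.
Independent samples: SE of the difference = √(SE₁² + SE₂²) = √(0.0004435236 + 0.0002205225) = 0.02577.
z* for 95% confidence is 1.960, so the margin of error is 1.960 × 0.02577 = 0.05051.
Point estimate p̂₁ − p̂₂ = 0.3180 − 0.7300 = -0.4120.
-0.4120 ± 0.05051 → (-0.4625, -0.3615).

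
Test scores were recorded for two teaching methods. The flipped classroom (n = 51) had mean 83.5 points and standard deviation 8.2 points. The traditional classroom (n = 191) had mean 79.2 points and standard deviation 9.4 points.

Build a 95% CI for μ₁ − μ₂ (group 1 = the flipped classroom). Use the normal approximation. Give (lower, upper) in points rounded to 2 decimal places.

(1.68, 6.92)

Standard errors of each mean: 8.2/√51 = 1.1482 and 9.4/√191 = 0.6802.
SE(x̄₁ − x̄₂) = √(1.1482² + 0.6802²) = 1.3346 for independent samples with unequal variances.
With z* = 1.960, the margin is 1.960 × 1.3346 = 2.6158.
x̄₁ − x̄₂ = 83.5 − 79.2 = 4.3000; the interval is 4.3000 ± 2.6158 = (1.68, 6.92).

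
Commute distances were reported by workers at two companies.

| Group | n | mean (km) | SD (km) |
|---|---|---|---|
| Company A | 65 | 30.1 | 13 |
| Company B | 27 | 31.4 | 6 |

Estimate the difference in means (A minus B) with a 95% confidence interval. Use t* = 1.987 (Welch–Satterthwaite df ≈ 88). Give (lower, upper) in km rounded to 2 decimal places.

(-5.24, 2.64)

Standard errors of each mean: 13/√65 = 1.6125 and 6/√27 = 1.1547.
SE(x̄₁ − x̄₂) = √(1.6125² + 1.1547²) = 1.9833 for independent samples with unequal variances.
With t* = 1.987, the margin is 1.987 × 1.9833 = 3.9408.
x̄₁ − x̄₂ = 30.1 − 31.4 = -1.3000; the interval is -1.3000 ± 3.9408 = (-5.24, 2.64).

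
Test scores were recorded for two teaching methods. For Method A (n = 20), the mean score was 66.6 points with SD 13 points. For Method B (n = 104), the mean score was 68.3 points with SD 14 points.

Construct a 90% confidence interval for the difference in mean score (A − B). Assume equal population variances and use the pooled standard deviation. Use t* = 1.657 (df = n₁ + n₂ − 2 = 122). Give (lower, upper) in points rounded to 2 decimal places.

(-7.30, 3.90)

Pooled variance s_p² = [19·13² + 103·14²] / (20+104−2) = 191.7951, so s_p = 13.8490.
SE_diff = s_p·√(1/n₁ + 1/n₂) = 13.8490·√(1/20 + 1/104) = 3.3814.
t* = 1.657; margin = 1.657 × 3.3814 = 5.6030.
Difference = 66.6 − 68.3 = -1.7000.
-1.7000 ± 5.6030 → (-7.30, 3.90).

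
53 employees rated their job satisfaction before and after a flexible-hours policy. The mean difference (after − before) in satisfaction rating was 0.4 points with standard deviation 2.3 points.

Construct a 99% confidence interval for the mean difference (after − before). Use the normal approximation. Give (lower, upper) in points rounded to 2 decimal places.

(-0.41, 1.21)

Paired design: SE = s_d/√n = 2.3/√53 = 0.3159.
z* = 2.576; margin of error = 2.576 × 0.3159 = 0.8138.
0.4 ± 0.8138 → (-0.41, 1.21).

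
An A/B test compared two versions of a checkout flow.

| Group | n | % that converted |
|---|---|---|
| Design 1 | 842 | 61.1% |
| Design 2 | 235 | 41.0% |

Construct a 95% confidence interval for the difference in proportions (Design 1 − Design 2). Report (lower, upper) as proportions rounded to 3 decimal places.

(0.130, 0.272)

SE₁ = √(p̂₁(1−p̂₁)/n₁) = √(0.6110·0.3890/842) = 0.01680; SE₂ = √(0.4100·0.5900/235) = 0.03208.
Independent samples: SE of the difference = √(SE₁² + SE₂²) = √(0.00028224 + 0.0010291264) = 0.03621.
z* for 95% confidence is 1.960, so the margin of error is 1.960 × 0.03621 = 0.07097.
Point estimate p̂₁ − p̂₂ = 0.6110 − 0.4100 = 0.2010.
0.2010 ± 0.07097 → (0.130, 0.272).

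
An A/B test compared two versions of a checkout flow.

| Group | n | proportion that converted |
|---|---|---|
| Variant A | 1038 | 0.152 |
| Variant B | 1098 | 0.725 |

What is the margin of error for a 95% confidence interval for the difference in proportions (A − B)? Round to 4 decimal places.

The two standard errors are √(0.1520×0.8480/1038) = 0.01114 and √(0.7250×0.2750/1098) = 0.01348.
Because the samples are independent, SE_diff = √(0.01114² + 0.01348²) = 0.01749.
Using z* = 1.960 for 95%, ME = 1.960 × 0.01749 = 0.03428.

0.0343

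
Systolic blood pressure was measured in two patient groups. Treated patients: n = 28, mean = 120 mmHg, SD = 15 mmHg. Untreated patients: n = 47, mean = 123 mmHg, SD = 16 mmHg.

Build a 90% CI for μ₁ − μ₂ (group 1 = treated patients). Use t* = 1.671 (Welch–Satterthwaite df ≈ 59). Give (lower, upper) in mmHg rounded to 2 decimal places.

(-9.14, 3.14)

SE₁ = s₁/√n₁ = 15/√28 = 2.8347; SE₂ = 16/√47 = 2.3338.
Independent samples, unequal variances: SE_diff = √(SE₁² + SE₂²) = √(8.03552409 + 5.44662244) = 3.6718.
t* = 1.671, so margin of error = 1.671 × 3.6718 = 6.1356.
Difference in means = 120 − 123 = -3.0000.
-3.0000 ± 6.1356 → (-9.14, 3.14).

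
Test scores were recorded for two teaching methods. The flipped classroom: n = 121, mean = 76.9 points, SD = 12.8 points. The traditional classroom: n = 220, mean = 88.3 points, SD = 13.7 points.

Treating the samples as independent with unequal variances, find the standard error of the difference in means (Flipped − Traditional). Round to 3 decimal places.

1.486

SE₁ = s₁/√n₁ = 12.8/√121 = 1.1636; SE₂ = 13.7/√220 = 0.9237.
Independent samples, unequal variances: SE_diff = √(SE₁² + SE₂²) = √(1.35396496 + 0.85322169) = 1.4857.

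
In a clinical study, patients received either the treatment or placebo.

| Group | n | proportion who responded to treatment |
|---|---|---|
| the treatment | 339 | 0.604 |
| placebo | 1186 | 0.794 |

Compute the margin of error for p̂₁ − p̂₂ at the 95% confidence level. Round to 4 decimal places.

SE₁ = √(p̂₁(1−p̂₁)/n₁) = √(0.6040·0.3960/339) = 0.02656; SE₂ = √(0.7940·0.2060/1186) = 0.01174.
Independent samples: SE of the difference = √(SE₁² + SE₂²) = √(0.0007054336 + 0.0001378276) = 0.02904.
z* for 95% confidence is 1.960, so the margin of error is 1.960 × 0.02904 = 0.05692.

0.0569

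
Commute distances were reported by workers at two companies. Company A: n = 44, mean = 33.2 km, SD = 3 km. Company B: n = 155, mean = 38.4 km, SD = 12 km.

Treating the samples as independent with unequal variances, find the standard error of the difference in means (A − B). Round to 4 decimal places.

SE₁ = s₁/√n₁ = 3/√44 = 0.4523; SE₂ = 12/√155 = 0.9639.
Independent samples, unequal variances: SE_diff = √(SE₁² + SE₂²) = √(0.20457529 + 0.92910321) = 1.0647.

1.0647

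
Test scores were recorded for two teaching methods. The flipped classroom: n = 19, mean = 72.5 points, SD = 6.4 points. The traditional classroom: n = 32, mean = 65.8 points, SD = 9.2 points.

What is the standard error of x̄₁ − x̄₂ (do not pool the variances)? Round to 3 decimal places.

2.191

Per-group SEs: s₁/√n₁ = 6.4/√19 = 1.4683, s₂/√n₂ = 9.2/√32 = 1.6263.
Unpooled SE of the difference: √(2.15590489 + 2.64485169) = 2.1911.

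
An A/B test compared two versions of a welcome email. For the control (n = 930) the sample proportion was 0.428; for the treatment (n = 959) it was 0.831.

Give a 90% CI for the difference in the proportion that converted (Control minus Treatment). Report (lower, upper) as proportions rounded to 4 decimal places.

The two standard errors are √(0.4280×0.5720/930) = 0.01622 and √(0.8310×0.1690/959) = 0.01210.
Because the samples are independent, SE_diff = √(0.01622² + 0.01210²) = 0.02024.
Using z* = 1.645 for 90%, ME = 1.645 × 0.02024 = 0.03329.
p̂₁ − p̂₂ = -0.4030; interval -0.4030 ± 0.03329 gives (-0.4363, -0.3697).

(-0.4363, -0.3697)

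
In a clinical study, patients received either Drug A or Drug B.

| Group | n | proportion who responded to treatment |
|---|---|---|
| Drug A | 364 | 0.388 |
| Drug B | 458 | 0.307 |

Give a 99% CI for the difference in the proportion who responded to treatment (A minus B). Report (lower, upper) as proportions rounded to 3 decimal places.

Each SE is √(p̂(1−p̂)/n): √(0.3880·0.6120/364) = 0.02554 and √(0.3070·0.6930/458) = 0.02155.
SE(p̂₁ − p̂₂) = √(SE₁² + SE₂²) = √(0.0006522916 + 0.0004644025) = 0.03342, since the two samples are independent.
At 99% confidence z* = 2.576; margin = 2.576 × 0.03342 = 0.08609.
The difference is 0.3880 − 0.3070 = 0.0810, so the interval is 0.0810 ± 0.08609 = (-0.005, 0.167).

(-0.005, 0.167)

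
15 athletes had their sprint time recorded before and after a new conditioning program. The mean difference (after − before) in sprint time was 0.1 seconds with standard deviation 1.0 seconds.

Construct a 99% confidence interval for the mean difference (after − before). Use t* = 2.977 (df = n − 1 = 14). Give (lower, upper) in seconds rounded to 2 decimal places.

This is a matched-pairs design, so SE = s_d/√n = 1.0/√15 = 0.2582.
Margin = 2.977 × 0.2582 = 0.7687; the interval is 0.1 ± 0.7687 = (-0.67, 0.87).

(-0.67, 0.87)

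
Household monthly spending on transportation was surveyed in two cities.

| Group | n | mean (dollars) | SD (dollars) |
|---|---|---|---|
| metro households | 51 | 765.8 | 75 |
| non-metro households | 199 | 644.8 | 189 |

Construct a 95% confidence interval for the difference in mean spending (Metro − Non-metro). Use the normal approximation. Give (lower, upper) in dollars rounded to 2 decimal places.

(87.63, 154.37)

Per-group SEs: s₁/√n₁ = 75/√51 = 10.5021, s₂/√n₂ = 189/√199 = 13.3979.
Unpooled SE of the difference: √(110.29410441 + 179.50372441) = 17.0234.
Margin of error = z* · SE = 1.960 × 17.0234 = 33.3659.
x̄₁ − x̄₂ = 765.8 − 644.8 = 121.0000.
CI: 121.0000 ± 33.3659 = (87.63, 154.37).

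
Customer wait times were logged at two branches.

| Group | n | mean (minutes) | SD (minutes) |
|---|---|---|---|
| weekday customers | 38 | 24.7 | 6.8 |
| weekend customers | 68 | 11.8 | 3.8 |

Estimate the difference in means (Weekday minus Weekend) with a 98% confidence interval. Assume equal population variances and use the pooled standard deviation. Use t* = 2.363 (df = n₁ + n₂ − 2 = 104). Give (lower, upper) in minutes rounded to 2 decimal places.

Pooled variance s_p² = [37·6.8² + 67·3.8²] / (38+68−2) = 25.7535, so s_p = 5.0748.
SE_diff = s_p·√(1/n₁ + 1/n₂) = 5.0748·√(1/38 + 1/68) = 1.0278.
t* = 2.363; margin = 2.363 × 1.0278 = 2.4287.
Difference = 24.7 − 11.8 = 12.9000.
12.9000 ± 2.4287 → (10.47, 15.33).

(10.47, 15.33)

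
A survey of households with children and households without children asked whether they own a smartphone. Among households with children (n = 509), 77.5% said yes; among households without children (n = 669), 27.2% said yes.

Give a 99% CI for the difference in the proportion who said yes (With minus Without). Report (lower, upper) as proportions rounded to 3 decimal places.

Each SE is √(p̂(1−p̂)/n): √(0.7750·0.2250/509) = 0.01851 and √(0.2720·0.7280/669) = 0.01720.
SE(p̂₁ − p̂₂) = √(SE₁² + SE₂²) = √(0.0003426201 + 0.00029584) = 0.02527, since the two samples are independent.
At 99% confidence z* = 2.576; margin = 2.576 × 0.02527 = 0.06510.
The difference is 0.7750 − 0.2720 = 0.5030, so the interval is 0.5030 ± 0.06510 = (0.438, 0.568).

(0.438, 0.568)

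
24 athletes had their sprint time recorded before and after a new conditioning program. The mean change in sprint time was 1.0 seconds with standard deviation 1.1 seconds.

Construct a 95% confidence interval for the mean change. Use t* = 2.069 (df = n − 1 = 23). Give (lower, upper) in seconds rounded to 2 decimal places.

(0.54, 1.46)

Paired design: SE = s_d/√n = 1.1/√24 = 0.2245.
t* = 2.069; margin of error = 2.069 × 0.2245 = 0.4645.
1.0 ± 0.4645 → (0.54, 1.46).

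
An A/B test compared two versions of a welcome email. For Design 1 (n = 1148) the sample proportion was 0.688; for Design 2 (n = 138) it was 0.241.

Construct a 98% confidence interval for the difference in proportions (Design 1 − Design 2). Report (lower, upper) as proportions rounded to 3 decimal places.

(0.357, 0.537)

SE₁ = √(p̂₁(1−p̂₁)/n₁) = √(0.6880·0.3120/1148) = 0.01367; SE₂ = √(0.2410·0.7590/138) = 0.03641.
Independent samples: SE of the difference = √(SE₁² + SE₂²) = √(0.0001868689 + 0.0013256881) = 0.03889.
z* for 98% confidence is 2.326, so the margin of error is 2.326 × 0.03889 = 0.09046.
Point estimate p̂₁ − p̂₂ = 0.6880 − 0.2410 = 0.4470.
0.4470 ± 0.09046 → (0.357, 0.537).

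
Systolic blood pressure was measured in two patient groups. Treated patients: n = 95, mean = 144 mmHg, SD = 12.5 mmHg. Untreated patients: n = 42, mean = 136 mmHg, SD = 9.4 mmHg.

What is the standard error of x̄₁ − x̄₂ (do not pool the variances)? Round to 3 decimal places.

1.936

SE₁ = s₁/√n₁ = 12.5/√95 = 1.2825; SE₂ = 9.4/√42 = 1.4505.
Independent samples, unequal variances: SE_diff = √(SE₁² + SE₂²) = √(1.64480625 + 2.10395025) = 1.9362.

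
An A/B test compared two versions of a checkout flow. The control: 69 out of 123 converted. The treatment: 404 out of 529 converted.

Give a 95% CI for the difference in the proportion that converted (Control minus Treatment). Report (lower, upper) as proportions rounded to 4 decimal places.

p̂₁ = 69/123 = 0.5610 and p̂₂ = 404/529 = 0.7637.
SE₁ = √(p̂₁(1−p̂₁)/n₁) = √(0.5610·0.4390/123) = 0.04475; SE₂ = √(0.7637·0.2363/529) = 0.01847.
Independent samples: SE of the difference = √(SE₁² + SE₂²) = √(0.0020025625 + 0.0003411409) = 0.04841.
z* for 95% confidence is 1.960, so the margin of error is 1.960 × 0.04841 = 0.09488.
Point estimate p̂₁ − p̂₂ = 0.5610 − 0.7637 = -0.2027.
-0.2027 ± 0.09488 → (-0.2976, -0.1078).

(-0.2976, -0.1078)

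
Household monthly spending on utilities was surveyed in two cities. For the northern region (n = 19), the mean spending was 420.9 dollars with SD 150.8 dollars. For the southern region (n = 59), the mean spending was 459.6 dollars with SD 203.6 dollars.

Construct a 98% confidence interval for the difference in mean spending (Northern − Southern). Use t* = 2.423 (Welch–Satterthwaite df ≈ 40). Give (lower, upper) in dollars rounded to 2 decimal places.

Standard errors of each mean: 150.8/√19 = 34.5959 and 203.6/√59 = 26.5065.
SE(x̄₁ − x̄₂) = √(34.5959² + 26.5065²) = 43.5829 for independent samples with unequal variances.
With t* = 2.423, the margin is 2.423 × 43.5829 = 105.6014.
x̄₁ − x̄₂ = 420.9 − 459.6 = -38.7000; the interval is -38.7000 ± 105.6014 = (-144.30, 66.90).

(-144.30, 66.90)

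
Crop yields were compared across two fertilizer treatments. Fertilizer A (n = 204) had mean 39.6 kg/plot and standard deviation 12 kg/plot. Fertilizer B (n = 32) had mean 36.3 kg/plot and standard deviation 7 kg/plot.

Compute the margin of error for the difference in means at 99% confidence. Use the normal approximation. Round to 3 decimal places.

Standard errors of each mean: 12/√204 = 0.8402 and 7/√32 = 1.2374.
SE(x̄₁ − x̄₂) = √(0.8402² + 1.2374²) = 1.4957 for independent samples with unequal variances.
With z* = 2.576, the margin is 2.576 × 1.4957 = 3.8529.

3.853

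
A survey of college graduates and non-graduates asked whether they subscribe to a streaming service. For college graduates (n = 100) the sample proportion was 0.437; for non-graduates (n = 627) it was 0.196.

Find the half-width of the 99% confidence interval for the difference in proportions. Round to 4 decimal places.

0.1341

The two standard errors are √(0.4370×0.5630/100) = 0.04960 and √(0.1960×0.8040/627) = 0.01585.
Because the samples are independent, SE_diff = √(0.04960² + 0.01585²) = 0.05207.
Using z* = 2.576 for 99%, ME = 2.576 × 0.05207 = 0.13413.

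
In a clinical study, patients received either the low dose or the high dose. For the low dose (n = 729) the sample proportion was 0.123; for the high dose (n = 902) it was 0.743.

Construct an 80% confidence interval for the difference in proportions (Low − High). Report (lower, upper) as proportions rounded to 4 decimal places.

(-0.6443, -0.5957)

The two standard errors are √(0.1230×0.8770/729) = 0.01216 and √(0.7430×0.2570/902) = 0.01455.
Because the samples are independent, SE_diff = √(0.01216² + 0.01455²) = 0.01896.
Using z* = 1.282 for 80%, ME = 1.282 × 0.01896 = 0.02431.
p̂₁ − p̂₂ = -0.6200; interval -0.6200 ± 0.02431 gives (-0.6443, -0.5957).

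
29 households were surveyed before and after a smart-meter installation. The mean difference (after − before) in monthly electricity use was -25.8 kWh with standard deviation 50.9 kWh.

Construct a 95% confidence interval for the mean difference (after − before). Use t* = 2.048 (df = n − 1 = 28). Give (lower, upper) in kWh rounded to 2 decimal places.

(-45.16, -6.44)

Paired design: SE = s_d/√n = 50.9/√29 = 9.4519.
t* = 2.048; margin of error = 2.048 × 9.4519 = 19.3575.
-25.8 ± 19.3575 → (-45.16, -6.44).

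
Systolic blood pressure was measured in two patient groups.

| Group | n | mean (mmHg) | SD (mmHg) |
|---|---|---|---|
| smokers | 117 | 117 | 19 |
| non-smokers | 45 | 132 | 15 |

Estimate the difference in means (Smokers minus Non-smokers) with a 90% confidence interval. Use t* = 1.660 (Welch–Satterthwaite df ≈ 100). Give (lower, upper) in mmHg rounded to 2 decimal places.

(-19.72, -10.28)

Standard errors of each mean: 19/√117 = 1.7566 and 15/√45 = 2.2361.
SE(x̄₁ − x̄₂) = √(1.7566² + 2.2361²) = 2.8436 for independent samples with unequal variances.
With t* = 1.660, the margin is 1.660 × 2.8436 = 4.7204.
x̄₁ − x̄₂ = 117 − 132 = -15.0000; the interval is -15.0000 ± 4.7204 = (-19.72, -10.28).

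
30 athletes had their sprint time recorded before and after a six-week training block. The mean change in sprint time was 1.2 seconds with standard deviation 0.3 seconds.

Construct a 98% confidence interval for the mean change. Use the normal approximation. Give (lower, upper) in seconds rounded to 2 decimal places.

This is a matched-pairs design, so SE = s_d/√n = 0.3/√30 = 0.0548.
Margin = 2.326 × 0.0548 = 0.1275; the interval is 1.2 ± 0.1275 = (1.07, 1.33).

(1.07, 1.33)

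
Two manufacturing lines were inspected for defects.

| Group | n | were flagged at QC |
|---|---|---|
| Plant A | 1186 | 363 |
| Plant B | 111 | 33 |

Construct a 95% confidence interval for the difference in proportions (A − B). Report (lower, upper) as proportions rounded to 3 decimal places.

(-0.080, 0.098)

Sample proportions: 363/1186 = 0.3061, 33/111 = 0.2973.
Each SE is √(p̂(1−p̂)/n): √(0.3061·0.6939/1186) = 0.01338 and √(0.2973·0.7027/111) = 0.04338.
SE(p̂₁ − p̂₂) = √(SE₁² + SE₂²) = √(0.0001790244 + 0.0018818244) = 0.04540, since the two samples are independent.
At 95% confidence z* = 1.960; margin = 1.960 × 0.04540 = 0.08898.
The difference is 0.3061 − 0.2973 = 0.0088, so the interval is 0.0088 ± 0.08898 = (-0.080, 0.098).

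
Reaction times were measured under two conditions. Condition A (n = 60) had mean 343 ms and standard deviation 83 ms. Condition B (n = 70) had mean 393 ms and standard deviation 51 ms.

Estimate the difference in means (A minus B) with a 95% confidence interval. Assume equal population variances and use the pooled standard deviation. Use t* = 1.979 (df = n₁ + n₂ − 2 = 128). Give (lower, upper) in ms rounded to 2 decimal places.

s_p = √[((n₁−1)s₁² + (n₂−1)s₂²)/(n₁+n₂−2)] = √[(59·83² + 69·51²)/128] = 67.6572.
SE = 67.6572·√(1/60 + 1/70) = 11.9031.
With t* = 1.979, margin = 1.979 × 11.9031 = 23.5562.
x̄₁ − x̄₂ = 343 − 393 = -50.0000; interval -50.0000 ± 23.5562 = (-73.56, -26.44).

(-73.56, -26.44)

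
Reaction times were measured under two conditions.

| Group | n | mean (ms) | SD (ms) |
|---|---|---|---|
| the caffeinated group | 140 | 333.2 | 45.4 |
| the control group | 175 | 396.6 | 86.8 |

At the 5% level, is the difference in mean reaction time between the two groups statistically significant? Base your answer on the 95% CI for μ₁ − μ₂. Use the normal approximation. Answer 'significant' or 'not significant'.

significant

Standard errors of each mean: 45.4/√140 = 3.8370 and 86.8/√175 = 6.5615.
SE(x̄₁ − x̄₂) = √(3.8370² + 6.5615²) = 7.6010 for independent samples with unequal variances.
With z* = 1.960, the margin is 1.960 × 7.6010 = 14.8980.
x̄₁ − x̄₂ = 333.2 − 396.6 = -63.4000; the interval is -63.4000 ± 14.8980 = (-78.2980, -48.5020).
The interval (-78.2980, -48.5020) does not contain 0, so the difference is significant.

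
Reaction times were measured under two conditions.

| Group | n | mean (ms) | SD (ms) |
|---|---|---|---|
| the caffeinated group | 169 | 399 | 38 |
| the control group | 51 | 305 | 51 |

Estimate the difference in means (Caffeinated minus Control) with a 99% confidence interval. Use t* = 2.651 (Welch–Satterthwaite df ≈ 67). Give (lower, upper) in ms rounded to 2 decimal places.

SE₁ = s₁/√n₁ = 38/√169 = 2.9231; SE₂ = 51/√51 = 7.1414.
Independent samples, unequal variances: SE_diff = √(SE₁² + SE₂²) = √(8.54451361 + 50.99959396) = 7.7165.
t* = 2.651, so margin of error = 2.651 × 7.7165 = 20.4564.
Difference in means = 399 − 305 = 94.0000.
94.0000 ± 20.4564 → (73.54, 114.46).

(73.54, 114.46)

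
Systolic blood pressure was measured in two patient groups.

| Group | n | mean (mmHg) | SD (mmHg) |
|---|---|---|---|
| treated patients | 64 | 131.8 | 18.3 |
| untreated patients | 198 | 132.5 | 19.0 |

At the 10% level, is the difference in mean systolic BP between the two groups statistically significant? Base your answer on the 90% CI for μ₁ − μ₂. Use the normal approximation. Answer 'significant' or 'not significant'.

not significant

Per-group SEs: s₁/√n₁ = 18.3/√64 = 2.2875, s₂/√n₂ = 19.0/√198 = 1.3503.
Unpooled SE of the difference: √(5.23265625 + 1.82331009) = 2.6563.
Margin of error = z* · SE = 1.645 × 2.6563 = 4.3696.
x̄₁ − x̄₂ = 131.8 − 132.5 = -0.7000.
CI: -0.7000 ± 4.3696 = (-5.0696, 3.6696).
The interval (-5.0696, 3.6696) contains 0, so the difference is not significant.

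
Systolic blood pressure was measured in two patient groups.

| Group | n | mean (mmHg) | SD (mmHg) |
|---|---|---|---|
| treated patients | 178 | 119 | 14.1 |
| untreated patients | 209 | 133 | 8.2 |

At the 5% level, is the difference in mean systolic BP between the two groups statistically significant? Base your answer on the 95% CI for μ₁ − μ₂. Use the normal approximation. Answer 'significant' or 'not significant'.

significant

SE₁ = s₁/√n₁ = 14.1/√178 = 1.0568; SE₂ = 8.2/√209 = 0.5672.
Independent samples, unequal variances: SE_diff = √(SE₁² + SE₂²) = √(1.11682624 + 0.32171584) = 1.1994.
z* = 1.960, so margin of error = 1.960 × 1.1994 = 2.3508.
Difference in means = 119 − 133 = -14.0000.
-14.0000 ± 2.3508 → (-16.3508, -11.6492).
The interval (-16.3508, -11.6492) does not contain 0, so the difference is significant.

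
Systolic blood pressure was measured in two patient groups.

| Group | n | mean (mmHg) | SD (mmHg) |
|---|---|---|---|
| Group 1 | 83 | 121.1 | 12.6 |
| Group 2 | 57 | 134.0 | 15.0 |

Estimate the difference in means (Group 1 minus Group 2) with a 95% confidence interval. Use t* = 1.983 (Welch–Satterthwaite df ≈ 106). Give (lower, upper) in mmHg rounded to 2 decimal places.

(-17.70, -8.10)

Standard errors of each mean: 12.6/√83 = 1.3830 and 15.0/√57 = 1.9868.
SE(x̄₁ − x̄₂) = √(1.3830² + 1.9868²) = 2.4208 for independent samples with unequal variances.
With t* = 1.983, the margin is 1.983 × 2.4208 = 4.8004.
x̄₁ − x̄₂ = 121.1 − 134.0 = -12.9000; the interval is -12.9000 ± 4.8004 = (-17.70, -8.10).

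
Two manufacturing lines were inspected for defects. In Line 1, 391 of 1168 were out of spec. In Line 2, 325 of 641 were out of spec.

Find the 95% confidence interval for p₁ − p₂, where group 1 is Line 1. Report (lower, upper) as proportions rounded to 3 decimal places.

(-0.219, -0.125)

First, p̂₁ = 391/1168 = 0.3348; p̂₂ = 325/641 = 0.5070.
The two standard errors are √(0.3348×0.6652/1168) = 0.01381 and √(0.5070×0.4930/641) = 0.01975.
Because the samples are independent, SE_diff = √(0.01381² + 0.01975²) = 0.02410.
Using z* = 1.960 for 95%, ME = 1.960 × 0.02410 = 0.04724.
p̂₁ − p̂₂ = -0.1722; interval -0.1722 ± 0.04724 gives (-0.219, -0.125).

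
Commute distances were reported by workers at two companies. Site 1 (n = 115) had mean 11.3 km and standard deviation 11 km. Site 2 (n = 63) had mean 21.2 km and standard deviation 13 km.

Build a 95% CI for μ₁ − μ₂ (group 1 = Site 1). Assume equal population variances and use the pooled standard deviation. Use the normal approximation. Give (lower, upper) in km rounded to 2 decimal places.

(-13.51, -6.29)

Pooled variance s_p² = [114·11² + 62·13²] / (115+63−2) = 137.9091, so s_p = 11.7435.
SE_diff = s_p·√(1/n₁ + 1/n₂) = 11.7435·√(1/115 + 1/63) = 1.8407.
z* = 1.960; margin = 1.960 × 1.8407 = 3.6078.
Difference = 11.3 − 21.2 = -9.9000.
-9.9000 ± 3.6078 → (-13.51, -6.29).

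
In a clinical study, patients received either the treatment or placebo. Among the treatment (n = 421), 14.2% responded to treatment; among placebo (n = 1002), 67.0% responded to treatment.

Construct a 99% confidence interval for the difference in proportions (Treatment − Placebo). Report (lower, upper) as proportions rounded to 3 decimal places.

(-0.586, -0.470)

Each SE is √(p̂(1−p̂)/n): √(0.1420·0.8580/421) = 0.01701 and √(0.6700·0.3300/1002) = 0.01485.
SE(p̂₁ − p̂₂) = √(SE₁² + SE₂²) = √(0.0002893401 + 0.0002205225) = 0.02258, since the two samples are independent.
At 99% confidence z* = 2.576; margin = 2.576 × 0.02258 = 0.05817.
The difference is 0.1420 − 0.6700 = -0.5280, so the interval is -0.5280 ± 0.05817 = (-0.586, -0.470).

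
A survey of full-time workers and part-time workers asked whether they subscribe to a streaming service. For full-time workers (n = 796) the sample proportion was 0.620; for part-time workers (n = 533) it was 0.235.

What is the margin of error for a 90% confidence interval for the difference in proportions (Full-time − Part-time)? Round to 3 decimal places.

0.041

SE₁ = √(p̂₁(1−p̂₁)/n₁) = √(0.6200·0.3800/796) = 0.01720; SE₂ = √(0.2350·0.7650/533) = 0.01837.
Independent samples: SE of the difference = √(SE₁² + SE₂²) = √(0.00029584 + 0.0003374569) = 0.02517.
z* for 90% confidence is 1.645, so the margin of error is 1.645 × 0.02517 = 0.04140.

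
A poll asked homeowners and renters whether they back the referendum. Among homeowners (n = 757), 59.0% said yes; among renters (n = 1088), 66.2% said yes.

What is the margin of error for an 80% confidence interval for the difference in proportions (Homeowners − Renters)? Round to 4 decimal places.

0.0294

The two standard errors are √(0.5900×0.4100/757) = 0.01788 and √(0.6620×0.3380/1088) = 0.01434.
Because the samples are independent, SE_diff = √(0.01788² + 0.01434²) = 0.02292.
Using z* = 1.282 for 80%, ME = 1.282 × 0.02292 = 0.02938.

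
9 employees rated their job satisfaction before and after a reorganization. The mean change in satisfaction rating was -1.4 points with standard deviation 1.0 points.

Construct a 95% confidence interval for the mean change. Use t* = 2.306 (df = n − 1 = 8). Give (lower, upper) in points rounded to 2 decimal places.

This is a matched-pairs design, so SE = s_d/√n = 1.0/√9 = 0.3333.
Margin = 2.306 × 0.3333 = 0.7686; the interval is -1.4 ± 0.7686 = (-2.17, -0.63).

(-2.17, -0.63)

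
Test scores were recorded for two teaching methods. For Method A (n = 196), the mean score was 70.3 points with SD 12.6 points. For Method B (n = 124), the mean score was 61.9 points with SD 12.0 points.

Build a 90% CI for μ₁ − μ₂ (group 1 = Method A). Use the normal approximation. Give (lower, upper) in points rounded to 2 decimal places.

(6.09, 10.71)

Standard errors of each mean: 12.6/√196 = 0.9000 and 12.0/√124 = 1.0776.
SE(x̄₁ − x̄₂) = √(0.9000² + 1.0776²) = 1.4040 for independent samples with unequal variances.
With z* = 1.645, the margin is 1.645 × 1.4040 = 2.3096.
x̄₁ − x̄₂ = 70.3 − 61.9 = 8.4000; the interval is 8.4000 ± 2.3096 = (6.09, 10.71).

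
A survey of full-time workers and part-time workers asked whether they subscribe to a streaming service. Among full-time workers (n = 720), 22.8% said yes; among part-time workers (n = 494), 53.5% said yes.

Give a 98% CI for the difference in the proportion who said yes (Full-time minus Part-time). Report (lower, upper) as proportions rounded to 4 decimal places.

Each SE is √(p̂(1−p̂)/n): √(0.2280·0.7720/720) = 0.01564 and √(0.5350·0.4650/494) = 0.02244.
SE(p̂₁ − p̂₂) = √(SE₁² + SE₂²) = √(0.0002446096 + 0.0005035536) = 0.02735, since the two samples are independent.
At 98% confidence z* = 2.326; margin = 2.326 × 0.02735 = 0.06362.
The difference is 0.2280 − 0.5350 = -0.3070, so the interval is -0.3070 ± 0.06362 = (-0.3706, -0.2434).

(-0.3706, -0.2434)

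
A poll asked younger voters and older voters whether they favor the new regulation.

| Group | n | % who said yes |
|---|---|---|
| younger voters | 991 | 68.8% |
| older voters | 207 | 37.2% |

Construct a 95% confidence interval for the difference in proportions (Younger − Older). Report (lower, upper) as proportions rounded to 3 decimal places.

(0.244, 0.388)

SE₁ = √(p̂₁(1−p̂₁)/n₁) = √(0.6880·0.3120/991) = 0.01472; SE₂ = √(0.3720·0.6280/207) = 0.03359.
Independent samples: SE of the difference = √(SE₁² + SE₂²) = √(0.0002166784 + 0.0011282881) = 0.03667.
z* for 95% confidence is 1.960, so the margin of error is 1.960 × 0.03667 = 0.07187.
Point estimate p̂₁ − p̂₂ = 0.6880 − 0.3720 = 0.3160.
0.3160 ± 0.07187 → (0.244, 0.388).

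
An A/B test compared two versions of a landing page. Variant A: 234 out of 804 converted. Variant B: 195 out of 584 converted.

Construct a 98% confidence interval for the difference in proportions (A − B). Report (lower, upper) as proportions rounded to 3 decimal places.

p̂₁ = 234/804 = 0.2910 and p̂₂ = 195/584 = 0.3339.
SE₁ = √(p̂₁(1−p̂₁)/n₁) = √(0.2910·0.7090/804) = 0.01602; SE₂ = √(0.3339·0.6661/584) = 0.01952.
Independent samples: SE of the difference = √(SE₁² + SE₂²) = √(0.0002566404 + 0.0003810304) = 0.02525.
z* for 98% confidence is 2.326, so the margin of error is 2.326 × 0.02525 = 0.05873.
Point estimate p̂₁ − p̂₂ = 0.2910 − 0.3339 = -0.0429.
-0.0429 ± 0.05873 → (-0.102, 0.016).

(-0.102, 0.016)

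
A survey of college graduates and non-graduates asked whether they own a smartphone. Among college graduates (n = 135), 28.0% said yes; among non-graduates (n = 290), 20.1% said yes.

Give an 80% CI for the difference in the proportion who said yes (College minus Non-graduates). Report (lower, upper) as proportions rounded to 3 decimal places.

(0.021, 0.137)

Each SE is √(p̂(1−p̂)/n): √(0.2800·0.7200/135) = 0.03864 and √(0.2010·0.7990/290) = 0.02353.
SE(p̂₁ − p̂₂) = √(SE₁² + SE₂²) = √(0.0014930496 + 0.0005536609) = 0.04524, since the two samples are independent.
At 80% confidence z* = 1.282; margin = 1.282 × 0.04524 = 0.05800.
The difference is 0.2800 − 0.2010 = 0.0790, so the interval is 0.0790 ± 0.05800 = (0.021, 0.137).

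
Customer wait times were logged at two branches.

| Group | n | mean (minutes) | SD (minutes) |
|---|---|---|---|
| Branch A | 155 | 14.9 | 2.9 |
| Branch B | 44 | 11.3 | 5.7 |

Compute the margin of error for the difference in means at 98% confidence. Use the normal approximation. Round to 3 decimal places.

2.071

Per-group SEs: s₁/√n₁ = 2.9/√155 = 0.2329, s₂/√n₂ = 5.7/√44 = 0.8593.
Unpooled SE of the difference: √(0.05424241 + 0.73839649) = 0.8903.
Margin of error = z* · SE = 2.326 × 0.8903 = 2.0708.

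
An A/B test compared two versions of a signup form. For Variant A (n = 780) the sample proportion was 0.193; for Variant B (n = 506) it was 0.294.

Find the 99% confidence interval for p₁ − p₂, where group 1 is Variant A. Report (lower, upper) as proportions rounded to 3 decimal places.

(-0.165, -0.037)

SE₁ = √(p̂₁(1−p̂₁)/n₁) = √(0.1930·0.8070/780) = 0.01413; SE₂ = √(0.2940·0.7060/506) = 0.02025.
Independent samples: SE of the difference = √(SE₁² + SE₂²) = √(0.0001996569 + 0.0004100625) = 0.02469.
z* for 99% confidence is 2.576, so the margin of error is 2.576 × 0.02469 = 0.06360.
Point estimate p̂₁ − p̂₂ = 0.1930 − 0.2940 = -0.1010.
-0.1010 ± 0.06360 → (-0.165, -0.037).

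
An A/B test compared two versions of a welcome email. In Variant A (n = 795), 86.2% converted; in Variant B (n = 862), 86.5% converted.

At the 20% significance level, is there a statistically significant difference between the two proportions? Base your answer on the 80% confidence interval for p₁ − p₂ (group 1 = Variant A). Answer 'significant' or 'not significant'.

Each SE is √(p̂(1−p̂)/n): √(0.8620·0.1380/795) = 0.01223 and √(0.8650·0.1350/862) = 0.01164.
SE(p̂₁ − p̂₂) = √(SE₁² + SE₂²) = √(0.0001495729 + 0.0001354896) = 0.01688, since the two samples are independent.
At 80% confidence z* = 1.282; margin = 1.282 × 0.01688 = 0.02164.
The difference is 0.8620 − 0.8650 = -0.0030, so the interval is -0.0030 ± 0.02164 = (-0.02464, 0.01864).
The interval (-0.02464, 0.01864) contains 0, so the difference is not significant.

not significant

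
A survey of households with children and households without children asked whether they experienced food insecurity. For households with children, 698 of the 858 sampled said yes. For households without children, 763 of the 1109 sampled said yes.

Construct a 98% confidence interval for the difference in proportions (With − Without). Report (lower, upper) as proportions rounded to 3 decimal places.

p̂₁ = 698/858 = 0.8135 and p̂₂ = 763/1109 = 0.6880.
SE₁ = √(p̂₁(1−p̂₁)/n₁) = √(0.8135·0.1865/858) = 0.01330; SE₂ = √(0.6880·0.3120/1109) = 0.01391.
Independent samples: SE of the difference = √(SE₁² + SE₂²) = √(0.00017689 + 0.0001934881) = 0.01925.
z* for 98% confidence is 2.326, so the margin of error is 2.326 × 0.01925 = 0.04478.
Point estimate p̂₁ − p̂₂ = 0.8135 − 0.6880 = 0.1255.
0.1255 ± 0.04478 → (0.081, 0.170).

(0.081, 0.170)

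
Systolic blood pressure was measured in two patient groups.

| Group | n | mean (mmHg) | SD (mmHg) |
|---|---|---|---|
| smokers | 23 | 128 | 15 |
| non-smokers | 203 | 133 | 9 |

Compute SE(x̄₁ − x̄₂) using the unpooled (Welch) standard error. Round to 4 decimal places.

3.1909

Per-group SEs: s₁/√n₁ = 15/√23 = 3.1277, s₂/√n₂ = 9/√203 = 0.6317.
Unpooled SE of the difference: √(9.78250729 + 0.39904489) = 3.1909.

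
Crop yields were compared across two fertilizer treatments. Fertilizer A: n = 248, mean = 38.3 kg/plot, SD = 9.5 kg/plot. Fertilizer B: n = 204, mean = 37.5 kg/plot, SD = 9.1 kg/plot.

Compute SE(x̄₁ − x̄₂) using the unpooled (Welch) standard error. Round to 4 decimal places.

SE₁ = s₁/√n₁ = 9.5/√248 = 0.6033; SE₂ = 9.1/√204 = 0.6371.
Independent samples, unequal variances: SE_diff = √(SE₁² + SE₂²) = √(0.36397089 + 0.40589641) = 0.8774.

0.8774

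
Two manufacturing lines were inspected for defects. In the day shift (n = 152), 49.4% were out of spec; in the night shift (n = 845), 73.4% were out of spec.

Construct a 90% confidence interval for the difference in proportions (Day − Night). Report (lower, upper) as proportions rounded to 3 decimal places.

(-0.311, -0.169)

SE₁ = √(p̂₁(1−p̂₁)/n₁) = √(0.4940·0.5060/152) = 0.04055; SE₂ = √(0.7340·0.2660/845) = 0.01520.
Independent samples: SE of the difference = √(SE₁² + SE₂²) = √(0.0016443025 + 0.00023104) = 0.04331.
z* for 90% confidence is 1.645, so the margin of error is 1.645 × 0.04331 = 0.07124.
Point estimate p̂₁ − p̂₂ = 0.4940 − 0.7340 = -0.2400.
-0.2400 ± 0.07124 → (-0.311, -0.169).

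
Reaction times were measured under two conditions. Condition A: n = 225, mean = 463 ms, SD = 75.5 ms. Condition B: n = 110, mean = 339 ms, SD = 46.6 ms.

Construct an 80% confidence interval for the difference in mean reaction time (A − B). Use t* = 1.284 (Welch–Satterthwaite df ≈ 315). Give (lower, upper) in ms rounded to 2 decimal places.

Standard errors of each mean: 75.5/√225 = 5.0333 and 46.6/√110 = 4.4431.
SE(x̄₁ − x̄₂) = √(5.0333² + 4.4431²) = 6.7138 for independent samples with unequal variances.
With t* = 1.284, the margin is 1.284 × 6.7138 = 8.6205.
x̄₁ − x̄₂ = 463 − 339 = 124.0000; the interval is 124.0000 ± 8.6205 = (115.38, 132.62).

(115.38, 132.62)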